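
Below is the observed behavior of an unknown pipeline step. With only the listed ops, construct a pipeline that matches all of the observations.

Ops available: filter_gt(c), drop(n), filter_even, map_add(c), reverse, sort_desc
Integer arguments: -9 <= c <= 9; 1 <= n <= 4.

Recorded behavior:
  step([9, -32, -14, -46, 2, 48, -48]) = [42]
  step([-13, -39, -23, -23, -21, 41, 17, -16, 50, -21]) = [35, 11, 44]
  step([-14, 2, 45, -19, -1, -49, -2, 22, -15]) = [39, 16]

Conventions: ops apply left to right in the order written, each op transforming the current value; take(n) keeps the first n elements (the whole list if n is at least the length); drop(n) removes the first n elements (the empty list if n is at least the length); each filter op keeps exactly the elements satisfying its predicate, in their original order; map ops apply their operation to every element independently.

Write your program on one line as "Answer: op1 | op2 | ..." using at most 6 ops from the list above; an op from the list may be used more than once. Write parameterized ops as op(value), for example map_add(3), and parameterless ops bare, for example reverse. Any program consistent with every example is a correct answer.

filter_gt(8) | map_add(-6) | reverse | filter_gt(7) | reverse

Check, running the answer program on each example:
  [9, -32, -14, -46, 2, 48, -48] -> [9, 48] -> [3, 42] -> [42, 3] -> [42] -> [42]
  [-13, -39, -23, -23, -21, 41, 17, -16, 50, -21] -> [41, 17, 50] -> [35, 11, 44] -> [44, 11, 35] -> [44, 11, 35] -> [35, 11, 44]
  [-14, 2, 45, -19, -1, -49, -2, 22, -15] -> [45, 22] -> [39, 16] -> [16, 39] -> [16, 39] -> [39, 16]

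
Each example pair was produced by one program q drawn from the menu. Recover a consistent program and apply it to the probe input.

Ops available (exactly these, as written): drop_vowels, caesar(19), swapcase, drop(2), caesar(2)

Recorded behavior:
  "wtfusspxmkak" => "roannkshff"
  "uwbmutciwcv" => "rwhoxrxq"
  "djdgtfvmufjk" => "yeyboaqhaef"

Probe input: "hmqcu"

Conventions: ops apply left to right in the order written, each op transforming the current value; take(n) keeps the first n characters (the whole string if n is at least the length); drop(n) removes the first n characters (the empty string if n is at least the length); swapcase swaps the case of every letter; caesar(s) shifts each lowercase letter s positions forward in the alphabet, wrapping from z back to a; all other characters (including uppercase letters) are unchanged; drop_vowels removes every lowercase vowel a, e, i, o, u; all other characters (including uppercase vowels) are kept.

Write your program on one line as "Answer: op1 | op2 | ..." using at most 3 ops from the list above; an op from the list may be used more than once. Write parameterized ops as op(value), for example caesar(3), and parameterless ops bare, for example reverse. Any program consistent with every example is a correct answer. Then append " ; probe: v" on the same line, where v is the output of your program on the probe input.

drop_vowels | caesar(2) | caesar(19) ; probe: "chlx"

Check, running the answer program on each example:
  "wtfusspxmkak" -> "wtfsspxmkk" -> "yvhuurzomm" -> "roannkshff"
  "uwbmutciwcv" -> "wbmtcwcv" -> "ydoveyex" -> "rwhoxrxq"
  "djdgtfvmufjk" -> "djdgtfvmfjk" -> "flfivhxohlm" -> "yeyboaqhaef"
  probe: "hmqcu" -> "hmqc" -> "jose" -> "chlx"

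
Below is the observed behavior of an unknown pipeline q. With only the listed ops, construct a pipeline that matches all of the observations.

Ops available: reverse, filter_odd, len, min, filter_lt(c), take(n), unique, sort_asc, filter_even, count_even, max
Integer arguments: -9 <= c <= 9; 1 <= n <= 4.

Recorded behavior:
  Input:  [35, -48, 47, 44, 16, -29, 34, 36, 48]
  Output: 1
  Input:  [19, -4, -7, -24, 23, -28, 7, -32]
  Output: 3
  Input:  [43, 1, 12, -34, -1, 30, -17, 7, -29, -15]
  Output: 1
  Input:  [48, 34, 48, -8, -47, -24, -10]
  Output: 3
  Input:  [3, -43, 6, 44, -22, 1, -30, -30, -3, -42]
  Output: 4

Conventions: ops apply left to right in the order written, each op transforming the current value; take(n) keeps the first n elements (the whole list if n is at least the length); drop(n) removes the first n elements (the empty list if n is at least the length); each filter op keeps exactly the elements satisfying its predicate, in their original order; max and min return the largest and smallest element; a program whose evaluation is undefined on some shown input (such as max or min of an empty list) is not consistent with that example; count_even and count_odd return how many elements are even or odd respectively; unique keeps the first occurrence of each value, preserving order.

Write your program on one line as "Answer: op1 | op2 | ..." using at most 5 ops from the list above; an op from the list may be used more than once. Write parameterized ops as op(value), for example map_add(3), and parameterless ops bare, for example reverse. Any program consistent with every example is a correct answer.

reverse | filter_lt(-4) | filter_even | reverse | count_even

Check, running the answer program on each example:
  [35, -48, 47, 44, 16, -29, 34, 36, 48] -> [48, 36, 34, -29, 16, 44, 47, -48, 35] -> [-29, -48] -> [-48] -> [-48] -> 1
  [19, -4, -7, -24, 23, -28, 7, -32] -> [-32, 7, -28, 23, -24, -7, -4, 19] -> [-32, -28, -24, -7] -> [-32, -28, -24] -> [-24, -28, -32] -> 3
  [43, 1, 12, -34, -1, 30, -17, 7, -29, -15] -> [-15, -29, 7, -17, 30, -1, -34, 12, 1, 43] -> [-15, -29, -17, -34] -> [-34] -> [-34] -> 1
  [48, 34, 48, -8, -47, -24, -10] -> [-10, -24, -47, -8, 48, 34, 48] -> [-10, -24, -47, -8] -> [-10, -24, -8] -> [-8, -24, -10] -> 3
  [3, -43, 6, 44, -22, 1, -30, -30, -3, -42] -> [-42, -3, -30, -30, 1, -22, 44, 6, -43, 3] -> [-42, -30, -30, -22, -43] -> [-42, -30, -30, -22] -> [-22, -30, -30, -42] -> 4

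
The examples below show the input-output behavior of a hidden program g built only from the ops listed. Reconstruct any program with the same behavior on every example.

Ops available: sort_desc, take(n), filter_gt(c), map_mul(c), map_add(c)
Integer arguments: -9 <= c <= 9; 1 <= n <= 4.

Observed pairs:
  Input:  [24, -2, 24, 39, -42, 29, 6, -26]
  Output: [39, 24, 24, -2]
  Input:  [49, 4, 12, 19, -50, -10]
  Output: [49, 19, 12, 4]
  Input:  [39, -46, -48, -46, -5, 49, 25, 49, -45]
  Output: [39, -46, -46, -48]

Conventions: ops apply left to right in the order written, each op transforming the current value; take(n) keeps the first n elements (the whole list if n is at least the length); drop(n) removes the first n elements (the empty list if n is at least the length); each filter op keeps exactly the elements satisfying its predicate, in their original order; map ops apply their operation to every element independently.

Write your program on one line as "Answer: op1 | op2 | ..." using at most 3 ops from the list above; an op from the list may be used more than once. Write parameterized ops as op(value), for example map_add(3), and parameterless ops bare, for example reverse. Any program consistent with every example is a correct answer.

take(4) | sort_desc

Check, running the answer program on each example:
  [24, -2, 24, 39, -42, 29, 6, -26] -> [24, -2, 24, 39] -> [39, 24, 24, -2]
  [49, 4, 12, 19, -50, -10] -> [49, 4, 12, 19] -> [49, 19, 12, 4]
  [39, -46, -48, -46, -5, 49, 25, 49, -45] -> [39, -46, -48, -46] -> [39, -46, -46, -48]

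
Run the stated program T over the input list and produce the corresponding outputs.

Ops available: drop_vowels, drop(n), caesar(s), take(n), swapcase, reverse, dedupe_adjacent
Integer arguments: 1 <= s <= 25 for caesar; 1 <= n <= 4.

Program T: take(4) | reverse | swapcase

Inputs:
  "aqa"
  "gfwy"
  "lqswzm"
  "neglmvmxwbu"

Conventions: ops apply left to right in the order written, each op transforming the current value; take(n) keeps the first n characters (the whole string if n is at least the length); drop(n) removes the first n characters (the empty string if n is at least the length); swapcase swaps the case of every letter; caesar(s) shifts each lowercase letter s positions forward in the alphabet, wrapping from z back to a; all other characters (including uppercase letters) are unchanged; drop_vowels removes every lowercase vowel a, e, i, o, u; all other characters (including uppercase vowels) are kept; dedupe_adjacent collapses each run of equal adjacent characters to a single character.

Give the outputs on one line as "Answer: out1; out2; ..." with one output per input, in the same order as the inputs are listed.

"AQA"; "YWFG"; "WSQL"; "LGEN"

Execution, op by op:
  "aqa" -> "aqa" -> "aqa" -> "AQA"
  "gfwy" -> "gfwy" -> "ywfg" -> "YWFG"
  "lqswzm" -> "lqsw" -> "wsql" -> "WSQL"
  "neglmvmxwbu" -> "negl" -> "lgen" -> "LGEN"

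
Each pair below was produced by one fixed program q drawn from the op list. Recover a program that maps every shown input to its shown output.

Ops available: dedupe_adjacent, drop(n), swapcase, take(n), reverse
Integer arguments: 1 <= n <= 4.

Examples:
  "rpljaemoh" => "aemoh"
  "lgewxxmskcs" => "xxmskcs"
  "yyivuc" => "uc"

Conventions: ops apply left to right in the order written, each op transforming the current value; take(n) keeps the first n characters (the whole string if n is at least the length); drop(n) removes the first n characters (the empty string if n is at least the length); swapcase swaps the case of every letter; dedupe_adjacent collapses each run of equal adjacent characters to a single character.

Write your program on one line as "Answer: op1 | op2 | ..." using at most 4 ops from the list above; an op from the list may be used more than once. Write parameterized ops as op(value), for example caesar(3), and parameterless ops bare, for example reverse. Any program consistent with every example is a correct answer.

swapcase | drop(4) | swapcase

Check, running the answer program on each example:
  "rpljaemoh" -> "RPLJAEMOH" -> "AEMOH" -> "aemoh"
  "lgewxxmskcs" -> "LGEWXXMSKCS" -> "XXMSKCS" -> "xxmskcs"
  "yyivuc" -> "YYIVUC" -> "UC" -> "uc"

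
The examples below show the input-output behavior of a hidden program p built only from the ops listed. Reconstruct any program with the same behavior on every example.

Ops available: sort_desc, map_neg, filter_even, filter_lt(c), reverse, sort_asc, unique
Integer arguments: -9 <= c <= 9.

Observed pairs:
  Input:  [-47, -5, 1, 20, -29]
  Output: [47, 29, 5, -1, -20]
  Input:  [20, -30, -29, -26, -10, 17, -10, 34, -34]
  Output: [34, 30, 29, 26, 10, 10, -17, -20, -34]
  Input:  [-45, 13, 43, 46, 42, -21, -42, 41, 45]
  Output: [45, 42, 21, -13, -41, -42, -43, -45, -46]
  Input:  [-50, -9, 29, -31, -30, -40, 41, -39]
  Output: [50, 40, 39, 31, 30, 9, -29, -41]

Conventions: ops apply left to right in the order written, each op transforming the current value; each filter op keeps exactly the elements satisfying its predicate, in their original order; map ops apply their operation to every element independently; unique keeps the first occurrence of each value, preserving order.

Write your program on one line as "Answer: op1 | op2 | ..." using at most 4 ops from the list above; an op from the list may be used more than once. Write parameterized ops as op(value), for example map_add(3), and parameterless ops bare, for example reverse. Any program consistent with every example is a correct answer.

reverse | sort_desc | map_neg | sort_desc

Check, running the answer program on each example:
  [-47, -5, 1, 20, -29] -> [-29, 20, 1, -5, -47] -> [20, 1, -5, -29, -47] -> [-20, -1, 5, 29, 47] -> [47, 29, 5, -1, -20]
  [20, -30, -29, -26, -10, 17, -10, 34, -34] -> [-34, 34, -10, 17, -10, -26, -29, -30, 20] -> [34, 20, 17, -10, -10, -26, -29, -30, -34] -> [-34, -20, -17, 10, 10, 26, 29, 30, 34] -> [34, 30, 29, 26, 10, 10, -17, -20, -34]
  [-45, 13, 43, 46, 42, -21, -42, 41, 45] -> [45, 41, -42, -21, 42, 46, 43, 13, -45] -> [46, 45, 43, 42, 41, 13, -21, -42, -45] -> [-46, -45, -43, -42, -41, -13, 21, 42, 45] -> [45, 42, 21, -13, -41, -42, -43, -45, -46]
  [-50, -9, 29, -31, -30, -40, 41, -39] -> [-39, 41, -40, -30, -31, 29, -9, -50] -> [41, 29, -9, -30, -31, -39, -40, -50] -> [-41, -29, 9, 30, 31, 39, 40, 50] -> [50, 40, 39, 31, 30, 9, -29, -41]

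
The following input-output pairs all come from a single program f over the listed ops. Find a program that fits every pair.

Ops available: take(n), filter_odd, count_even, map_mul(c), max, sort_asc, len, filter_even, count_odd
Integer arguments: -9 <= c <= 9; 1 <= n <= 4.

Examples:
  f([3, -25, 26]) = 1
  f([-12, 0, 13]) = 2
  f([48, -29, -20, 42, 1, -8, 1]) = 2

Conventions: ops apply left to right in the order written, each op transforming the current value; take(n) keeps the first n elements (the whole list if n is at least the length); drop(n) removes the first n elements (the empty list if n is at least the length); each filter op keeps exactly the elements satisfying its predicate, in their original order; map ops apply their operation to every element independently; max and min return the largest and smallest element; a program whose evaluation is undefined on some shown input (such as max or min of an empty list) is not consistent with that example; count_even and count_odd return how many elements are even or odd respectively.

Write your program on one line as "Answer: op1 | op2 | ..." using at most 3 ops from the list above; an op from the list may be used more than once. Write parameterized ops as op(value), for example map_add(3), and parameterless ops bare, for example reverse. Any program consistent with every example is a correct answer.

take(3) | count_even

Check, running the answer program on each example:
  [3, -25, 26] -> [3, -25, 26] -> 1
  [-12, 0, 13] -> [-12, 0, 13] -> 2
  [48, -29, -20, 42, 1, -8, 1] -> [48, -29, -20] -> 2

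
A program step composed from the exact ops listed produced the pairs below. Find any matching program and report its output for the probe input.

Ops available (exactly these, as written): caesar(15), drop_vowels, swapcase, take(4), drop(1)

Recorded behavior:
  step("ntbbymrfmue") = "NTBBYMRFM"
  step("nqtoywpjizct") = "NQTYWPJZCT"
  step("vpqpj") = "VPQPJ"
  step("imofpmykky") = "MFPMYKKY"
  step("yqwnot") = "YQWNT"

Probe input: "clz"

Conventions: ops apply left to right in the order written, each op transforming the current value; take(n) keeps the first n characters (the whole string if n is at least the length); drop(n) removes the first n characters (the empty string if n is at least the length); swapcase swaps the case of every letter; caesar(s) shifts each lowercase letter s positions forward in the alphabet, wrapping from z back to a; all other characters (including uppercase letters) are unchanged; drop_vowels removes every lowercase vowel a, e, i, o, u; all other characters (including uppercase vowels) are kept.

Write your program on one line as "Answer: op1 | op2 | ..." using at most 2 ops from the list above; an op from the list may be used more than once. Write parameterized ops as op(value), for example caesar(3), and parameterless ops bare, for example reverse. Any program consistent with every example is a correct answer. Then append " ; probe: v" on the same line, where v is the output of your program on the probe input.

drop_vowels | swapcase ; probe: "CLZ"

Check, running the answer program on each example:
  "ntbbymrfmue" -> "ntbbymrfm" -> "NTBBYMRFM"
  "nqtoywpjizct" -> "nqtywpjzct" -> "NQTYWPJZCT"
  "vpqpj" -> "vpqpj" -> "VPQPJ"
  "imofpmykky" -> "mfpmykky" -> "MFPMYKKY"
  "yqwnot" -> "yqwnt" -> "YQWNT"
  probe: "clz" -> "clz" -> "CLZ"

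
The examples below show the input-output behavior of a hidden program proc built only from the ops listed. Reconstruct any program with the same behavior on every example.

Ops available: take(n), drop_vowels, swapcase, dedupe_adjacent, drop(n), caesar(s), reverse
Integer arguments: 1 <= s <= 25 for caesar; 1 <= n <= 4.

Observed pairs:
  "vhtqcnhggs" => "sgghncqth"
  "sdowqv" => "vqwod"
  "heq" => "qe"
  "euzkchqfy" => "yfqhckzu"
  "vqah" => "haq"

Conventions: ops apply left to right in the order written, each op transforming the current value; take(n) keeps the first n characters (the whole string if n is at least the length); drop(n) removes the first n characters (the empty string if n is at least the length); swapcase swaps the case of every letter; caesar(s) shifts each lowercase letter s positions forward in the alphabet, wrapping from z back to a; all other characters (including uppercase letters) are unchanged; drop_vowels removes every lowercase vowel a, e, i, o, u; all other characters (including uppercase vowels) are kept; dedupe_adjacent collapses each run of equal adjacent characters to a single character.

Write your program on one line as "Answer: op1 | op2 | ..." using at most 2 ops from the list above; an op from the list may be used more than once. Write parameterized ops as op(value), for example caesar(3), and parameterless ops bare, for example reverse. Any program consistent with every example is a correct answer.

drop(1) | reverse

Check, running the answer program on each example:
  "vhtqcnhggs" -> "htqcnhggs" -> "sgghncqth"
  "sdowqv" -> "dowqv" -> "vqwod"
  "heq" -> "eq" -> "qe"
  "euzkchqfy" -> "uzkchqfy" -> "yfqhckzu"
  "vqah" -> "qah" -> "haq"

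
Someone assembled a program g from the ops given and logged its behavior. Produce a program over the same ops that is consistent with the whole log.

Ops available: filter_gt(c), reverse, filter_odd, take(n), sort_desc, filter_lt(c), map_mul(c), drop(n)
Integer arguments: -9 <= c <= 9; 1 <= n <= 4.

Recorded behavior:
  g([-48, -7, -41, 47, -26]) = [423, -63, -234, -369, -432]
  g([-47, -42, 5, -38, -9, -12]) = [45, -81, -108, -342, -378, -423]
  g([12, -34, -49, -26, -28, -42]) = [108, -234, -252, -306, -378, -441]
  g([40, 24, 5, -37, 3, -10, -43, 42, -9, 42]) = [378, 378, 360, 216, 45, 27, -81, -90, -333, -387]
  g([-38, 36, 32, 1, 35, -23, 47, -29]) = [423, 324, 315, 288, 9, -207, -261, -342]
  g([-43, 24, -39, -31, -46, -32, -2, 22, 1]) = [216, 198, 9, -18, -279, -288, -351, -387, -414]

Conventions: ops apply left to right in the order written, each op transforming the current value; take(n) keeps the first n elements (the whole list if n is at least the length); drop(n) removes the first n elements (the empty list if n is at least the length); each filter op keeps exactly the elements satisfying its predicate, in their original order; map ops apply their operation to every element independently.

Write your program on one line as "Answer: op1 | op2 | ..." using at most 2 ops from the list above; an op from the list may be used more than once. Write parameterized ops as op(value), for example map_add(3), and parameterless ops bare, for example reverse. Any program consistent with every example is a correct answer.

sort_desc | map_mul(9)

Check, running the answer program on each example:
  [-48, -7, -41, 47, -26] -> [47, -7, -26, -41, -48] -> [423, -63, -234, -369, -432]
  [-47, -42, 5, -38, -9, -12] -> [5, -9, -12, -38, -42, -47] -> [45, -81, -108, -342, -378, -423]
  [12, -34, -49, -26, -28, -42] -> [12, -26, -28, -34, -42, -49] -> [108, -234, -252, -306, -378, -441]
  [40, 24, 5, -37, 3, -10, -43, 42, -9, 42] -> [42, 42, 40, 24, 5, 3, -9, -10, -37, -43] -> [378, 378, 360, 216, 45, 27, -81, -90, -333, -387]
  [-38, 36, 32, 1, 35, -23, 47, -29] -> [47, 36, 35, 32, 1, -23, -29, -38] -> [423, 324, 315, 288, 9, -207, -261, -342]
  [-43, 24, -39, -31, -46, -32, -2, 22, 1] -> [24, 22, 1, -2, -31, -32, -39, -43, -46] -> [216, 198, 9, -18, -279, -288, -351, -387, -414]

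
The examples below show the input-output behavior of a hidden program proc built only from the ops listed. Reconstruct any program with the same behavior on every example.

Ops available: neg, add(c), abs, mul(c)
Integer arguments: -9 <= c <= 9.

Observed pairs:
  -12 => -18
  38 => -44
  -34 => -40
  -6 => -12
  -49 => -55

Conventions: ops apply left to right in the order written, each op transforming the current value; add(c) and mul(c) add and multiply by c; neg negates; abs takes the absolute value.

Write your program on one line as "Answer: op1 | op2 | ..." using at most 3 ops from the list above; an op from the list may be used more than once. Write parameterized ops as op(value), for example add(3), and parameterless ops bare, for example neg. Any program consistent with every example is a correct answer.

abs | add(6) | neg

Check, running the answer program on each example:
  -12 -> 12 -> 18 -> -18
  38 -> 38 -> 44 -> -44
  -34 -> 34 -> 40 -> -40
  -6 -> 6 -> 12 -> -12
  -49 -> 49 -> 55 -> -55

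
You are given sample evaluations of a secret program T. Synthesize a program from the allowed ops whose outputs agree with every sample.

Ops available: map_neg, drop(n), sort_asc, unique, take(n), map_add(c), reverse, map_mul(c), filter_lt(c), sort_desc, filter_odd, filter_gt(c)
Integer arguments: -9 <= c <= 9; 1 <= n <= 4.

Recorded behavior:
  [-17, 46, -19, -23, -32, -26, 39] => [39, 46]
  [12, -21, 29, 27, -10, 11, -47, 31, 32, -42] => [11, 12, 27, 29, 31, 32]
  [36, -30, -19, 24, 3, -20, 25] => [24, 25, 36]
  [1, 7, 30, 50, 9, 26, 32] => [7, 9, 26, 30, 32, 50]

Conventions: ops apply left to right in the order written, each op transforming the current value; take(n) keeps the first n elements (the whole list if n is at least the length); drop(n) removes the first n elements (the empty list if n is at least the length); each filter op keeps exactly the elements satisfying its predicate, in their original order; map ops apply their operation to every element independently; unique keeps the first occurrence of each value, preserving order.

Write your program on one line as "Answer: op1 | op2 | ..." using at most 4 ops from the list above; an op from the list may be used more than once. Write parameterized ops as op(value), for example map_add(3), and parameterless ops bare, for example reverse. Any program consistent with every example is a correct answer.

reverse | filter_gt(5) | sort_asc

Check, running the answer program on each example:
  [-17, 46, -19, -23, -32, -26, 39] -> [39, -26, -32, -23, -19, 46, -17] -> [39, 46] -> [39, 46]
  [12, -21, 29, 27, -10, 11, -47, 31, 32, -42] -> [-42, 32, 31, -47, 11, -10, 27, 29, -21, 12] -> [32, 31, 11, 27, 29, 12] -> [11, 12, 27, 29, 31, 32]
  [36, -30, -19, 24, 3, -20, 25] -> [25, -20, 3, 24, -19, -30, 36] -> [25, 24, 36] -> [24, 25, 36]
  [1, 7, 30, 50, 9, 26, 32] -> [32, 26, 9, 50, 30, 7, 1] -> [32, 26, 9, 50, 30, 7] -> [7, 9, 26, 30, 32, 50]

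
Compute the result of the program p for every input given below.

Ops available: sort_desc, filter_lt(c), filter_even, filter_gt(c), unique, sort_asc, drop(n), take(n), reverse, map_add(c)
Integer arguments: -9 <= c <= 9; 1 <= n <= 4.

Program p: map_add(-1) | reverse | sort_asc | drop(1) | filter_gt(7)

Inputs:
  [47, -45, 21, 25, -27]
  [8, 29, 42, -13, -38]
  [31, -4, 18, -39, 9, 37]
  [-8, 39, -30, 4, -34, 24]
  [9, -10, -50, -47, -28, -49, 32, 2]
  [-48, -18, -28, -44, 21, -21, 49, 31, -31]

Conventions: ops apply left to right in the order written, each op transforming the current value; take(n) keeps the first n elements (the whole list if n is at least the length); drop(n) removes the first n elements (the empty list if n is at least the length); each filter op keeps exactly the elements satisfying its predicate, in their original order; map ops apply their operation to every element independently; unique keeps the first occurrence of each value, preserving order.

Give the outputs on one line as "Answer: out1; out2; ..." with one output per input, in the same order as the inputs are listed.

[20, 24, 46]; [28, 41]; [8, 17, 30, 36]; [23, 38]; [8, 31]; [20, 30, 48]

Execution, op by op:
  [47, -45, 21, 25, -27] -> [46, -46, 20, 24, -28] -> [-28, 24, 20, -46, 46] -> [-46, -28, 20, 24, 46] -> [-28, 20, 24, 46] -> [20, 24, 46]
  [8, 29, 42, -13, -38] -> [7, 28, 41, -14, -39] -> [-39, -14, 41, 28, 7] -> [-39, -14, 7, 28, 41] -> [-14, 7, 28, 41] -> [28, 41]
  [31, -4, 18, -39, 9, 37] -> [30, -5, 17, -40, 8, 36] -> [36, 8, -40, 17, -5, 30] -> [-40, -5, 8, 17, 30, 36] -> [-5, 8, 17, 30, 36] -> [8, 17, 30, 36]
  [-8, 39, -30, 4, -34, 24] -> [-9, 38, -31, 3, -35, 23] -> [23, -35, 3, -31, 38, -9] -> [-35, -31, -9, 3, 23, 38] -> [-31, -9, 3, 23, 38] -> [23, 38]
  [9, -10, -50, -47, -28, -49, 32, 2] -> [8, -11, -51, -48, -29, -50, 31, 1] -> [1, 31, -50, -29, -48, -51, -11, 8] -> [-51, -50, -48, -29, -11, 1, 8, 31] -> [-50, -48, -29, -11, 1, 8, 31] -> [8, 31]
  [-48, -18, -28, -44, 21, -21, 49, 31, -31] -> [-49, -19, -29, -45, 20, -22, 48, 30, -32] -> [-32, 30, 48, -22, 20, -45, -29, -19, -49] -> [-49, -45, -32, -29, -22, -19, 20, 30, 48] -> [-45, -32, -29, -22, -19, 20, 30, 48] -> [20, 30, 48]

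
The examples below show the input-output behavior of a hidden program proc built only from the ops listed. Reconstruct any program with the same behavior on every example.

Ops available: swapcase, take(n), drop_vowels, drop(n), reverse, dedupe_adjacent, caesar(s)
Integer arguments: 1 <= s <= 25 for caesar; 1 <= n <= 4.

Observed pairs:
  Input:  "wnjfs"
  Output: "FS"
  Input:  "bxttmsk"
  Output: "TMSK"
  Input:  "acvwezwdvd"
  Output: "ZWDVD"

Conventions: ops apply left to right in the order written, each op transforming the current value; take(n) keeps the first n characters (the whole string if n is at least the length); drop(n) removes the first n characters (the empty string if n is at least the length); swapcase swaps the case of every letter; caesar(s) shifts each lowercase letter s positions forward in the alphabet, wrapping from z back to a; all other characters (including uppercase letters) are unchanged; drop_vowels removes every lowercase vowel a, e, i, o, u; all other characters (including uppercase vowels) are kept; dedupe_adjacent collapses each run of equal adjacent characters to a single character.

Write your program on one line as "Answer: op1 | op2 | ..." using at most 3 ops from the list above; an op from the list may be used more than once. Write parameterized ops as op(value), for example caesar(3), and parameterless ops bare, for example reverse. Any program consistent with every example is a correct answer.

drop_vowels | drop(3) | swapcase

Check, running the answer program on each example:
  "wnjfs" -> "wnjfs" -> "fs" -> "FS"
  "bxttmsk" -> "bxttmsk" -> "tmsk" -> "TMSK"
  "acvwezwdvd" -> "cvwzwdvd" -> "zwdvd" -> "ZWDVD"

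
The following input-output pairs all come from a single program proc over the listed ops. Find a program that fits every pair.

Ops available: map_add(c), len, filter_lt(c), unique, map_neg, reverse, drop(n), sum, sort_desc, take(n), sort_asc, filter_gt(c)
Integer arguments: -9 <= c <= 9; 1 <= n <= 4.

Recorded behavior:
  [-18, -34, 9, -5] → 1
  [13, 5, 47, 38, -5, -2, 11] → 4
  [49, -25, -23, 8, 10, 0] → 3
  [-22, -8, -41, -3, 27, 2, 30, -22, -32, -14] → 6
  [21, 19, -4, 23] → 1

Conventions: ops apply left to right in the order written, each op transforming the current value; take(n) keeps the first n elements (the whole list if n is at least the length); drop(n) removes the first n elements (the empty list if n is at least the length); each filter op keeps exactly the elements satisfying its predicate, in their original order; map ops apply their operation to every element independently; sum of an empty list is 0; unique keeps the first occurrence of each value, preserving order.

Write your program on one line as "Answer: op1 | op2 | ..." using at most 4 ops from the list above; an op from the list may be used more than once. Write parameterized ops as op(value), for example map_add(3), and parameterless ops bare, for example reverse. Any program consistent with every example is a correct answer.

sort_asc | unique | drop(3) | len

Check, running the answer program on each example:
  [-18, -34, 9, -5] -> [-34, -18, -5, 9] -> [-34, -18, -5, 9] -> [9] -> 1
  [13, 5, 47, 38, -5, -2, 11] -> [-5, -2, 5, 11, 13, 38, 47] -> [-5, -2, 5, 11, 13, 38, 47] -> [11, 13, 38, 47] -> 4
  [49, -25, -23, 8, 10, 0] -> [-25, -23, 0, 8, 10, 49] -> [-25, -23, 0, 8, 10, 49] -> [8, 10, 49] -> 3
  [-22, -8, -41, -3, 27, 2, 30, -22, -32, -14] -> [-41, -32, -22, -22, -14, -8, -3, 2, 27, 30] -> [-41, -32, -22, -14, -8, -3, 2, 27, 30] -> [-14, -8, -3, 2, 27, 30] -> 6
  [21, 19, -4, 23] -> [-4, 19, 21, 23] -> [-4, 19, 21, 23] -> [23] -> 1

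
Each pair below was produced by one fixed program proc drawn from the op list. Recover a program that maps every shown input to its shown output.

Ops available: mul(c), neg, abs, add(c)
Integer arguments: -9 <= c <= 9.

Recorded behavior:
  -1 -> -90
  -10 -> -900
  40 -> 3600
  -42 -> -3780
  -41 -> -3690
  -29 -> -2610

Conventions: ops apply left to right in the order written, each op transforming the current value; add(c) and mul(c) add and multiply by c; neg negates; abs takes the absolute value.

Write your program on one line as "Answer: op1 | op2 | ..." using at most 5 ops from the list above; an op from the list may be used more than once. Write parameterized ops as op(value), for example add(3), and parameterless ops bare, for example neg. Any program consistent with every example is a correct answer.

mul(5) | mul(6) | neg | mul(-3)

Check, running the answer program on each example:
  -1 -> -5 -> -30 -> 30 -> -90
  -10 -> -50 -> -300 -> 300 -> -900
  40 -> 200 -> 1200 -> -1200 -> 3600
  -42 -> -210 -> -1260 -> 1260 -> -3780
  -41 -> -205 -> -1230 -> 1230 -> -3690
  -29 -> -145 -> -870 -> 870 -> -2610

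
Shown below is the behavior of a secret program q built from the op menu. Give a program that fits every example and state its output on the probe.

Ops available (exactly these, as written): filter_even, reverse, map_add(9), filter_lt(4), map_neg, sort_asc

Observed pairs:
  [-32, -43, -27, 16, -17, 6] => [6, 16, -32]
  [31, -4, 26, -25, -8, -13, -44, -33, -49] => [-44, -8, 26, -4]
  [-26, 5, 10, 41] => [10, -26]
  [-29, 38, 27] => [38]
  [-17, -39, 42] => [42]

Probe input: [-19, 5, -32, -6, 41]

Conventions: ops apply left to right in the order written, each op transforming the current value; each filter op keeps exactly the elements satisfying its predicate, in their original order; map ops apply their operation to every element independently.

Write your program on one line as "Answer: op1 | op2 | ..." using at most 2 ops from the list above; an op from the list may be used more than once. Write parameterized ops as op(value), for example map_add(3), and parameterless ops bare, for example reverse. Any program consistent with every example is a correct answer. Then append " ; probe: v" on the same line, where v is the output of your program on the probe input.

filter_even | reverse ; probe: [-6, -32]

Check, running the answer program on each example:
  [-32, -43, -27, 16, -17, 6] -> [-32, 16, 6] -> [6, 16, -32]
  [31, -4, 26, -25, -8, -13, -44, -33, -49] -> [-4, 26, -8, -44] -> [-44, -8, 26, -4]
  [-26, 5, 10, 41] -> [-26, 10] -> [10, -26]
  [-29, 38, 27] -> [38] -> [38]
  [-17, -39, 42] -> [42] -> [42]
  probe: [-19, 5, -32, -6, 41] -> [-32, -6] -> [-6, -32]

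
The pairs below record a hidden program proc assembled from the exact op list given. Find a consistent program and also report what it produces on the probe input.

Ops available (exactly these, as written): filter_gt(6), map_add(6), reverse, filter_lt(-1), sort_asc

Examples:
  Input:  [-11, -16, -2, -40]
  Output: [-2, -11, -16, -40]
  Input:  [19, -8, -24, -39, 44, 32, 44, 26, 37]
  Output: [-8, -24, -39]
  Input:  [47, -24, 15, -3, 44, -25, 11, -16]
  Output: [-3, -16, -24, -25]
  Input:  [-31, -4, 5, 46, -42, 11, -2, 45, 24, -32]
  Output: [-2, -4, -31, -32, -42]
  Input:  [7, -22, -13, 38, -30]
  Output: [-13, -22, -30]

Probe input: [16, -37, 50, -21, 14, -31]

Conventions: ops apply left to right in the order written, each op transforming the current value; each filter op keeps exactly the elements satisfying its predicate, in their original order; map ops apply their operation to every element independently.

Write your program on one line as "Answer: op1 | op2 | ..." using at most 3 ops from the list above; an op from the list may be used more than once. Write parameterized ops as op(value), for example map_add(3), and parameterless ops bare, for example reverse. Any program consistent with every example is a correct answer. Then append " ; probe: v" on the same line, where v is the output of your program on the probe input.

sort_asc | filter_lt(-1) | reverse ; probe: [-21, -31, -37]

Check, running the answer program on each example:
  [-11, -16, -2, -40] -> [-40, -16, -11, -2] -> [-40, -16, -11, -2] -> [-2, -11, -16, -40]
  [19, -8, -24, -39, 44, 32, 44, 26, 37] -> [-39, -24, -8, 19, 26, 32, 37, 44, 44] -> [-39, -24, -8] -> [-8, -24, -39]
  [47, -24, 15, -3, 44, -25, 11, -16] -> [-25, -24, -16, -3, 11, 15, 44, 47] -> [-25, -24, -16, -3] -> [-3, -16, -24, -25]
  [-31, -4, 5, 46, -42, 11, -2, 45, 24, -32] -> [-42, -32, -31, -4, -2, 5, 11, 24, 45, 46] -> [-42, -32, -31, -4, -2] -> [-2, -4, -31, -32, -42]
  [7, -22, -13, 38, -30] -> [-30, -22, -13, 7, 38] -> [-30, -22, -13] -> [-13, -22, -30]
  probe: [16, -37, 50, -21, 14, -31] -> [-37, -31, -21, 14, 16, 50] -> [-37, -31, -21] -> [-21, -31, -37]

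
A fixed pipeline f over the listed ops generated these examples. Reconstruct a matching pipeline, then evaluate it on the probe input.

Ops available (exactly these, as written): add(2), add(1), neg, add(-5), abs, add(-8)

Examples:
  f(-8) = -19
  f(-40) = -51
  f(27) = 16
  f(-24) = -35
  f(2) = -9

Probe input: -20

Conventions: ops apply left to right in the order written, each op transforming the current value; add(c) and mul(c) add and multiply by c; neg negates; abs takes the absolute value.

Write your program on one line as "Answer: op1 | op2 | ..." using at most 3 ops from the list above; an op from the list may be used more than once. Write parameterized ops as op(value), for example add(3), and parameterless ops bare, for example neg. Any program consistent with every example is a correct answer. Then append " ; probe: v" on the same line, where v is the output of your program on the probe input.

add(-5) | add(-8) | add(2) ; probe: -31

Check, running the answer program on each example:
  -8 -> -13 -> -21 -> -19
  -40 -> -45 -> -53 -> -51
  27 -> 22 -> 14 -> 16
  -24 -> -29 -> -37 -> -35
  2 -> -3 -> -11 -> -9
  probe: -20 -> -25 -> -33 -> -31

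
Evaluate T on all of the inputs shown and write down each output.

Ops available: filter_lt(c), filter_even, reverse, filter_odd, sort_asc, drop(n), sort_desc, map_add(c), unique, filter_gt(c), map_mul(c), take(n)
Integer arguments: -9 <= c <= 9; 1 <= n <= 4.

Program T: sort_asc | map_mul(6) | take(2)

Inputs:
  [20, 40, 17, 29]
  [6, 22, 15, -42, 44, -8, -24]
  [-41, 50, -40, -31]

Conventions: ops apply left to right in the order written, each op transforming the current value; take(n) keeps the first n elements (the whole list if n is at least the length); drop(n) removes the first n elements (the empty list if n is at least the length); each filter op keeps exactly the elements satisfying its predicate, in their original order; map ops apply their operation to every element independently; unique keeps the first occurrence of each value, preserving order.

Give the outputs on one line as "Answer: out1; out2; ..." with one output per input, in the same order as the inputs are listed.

[102, 120]; [-252, -144]; [-246, -240]

Execution, op by op:
  [20, 40, 17, 29] -> [17, 20, 29, 40] -> [102, 120, 174, 240] -> [102, 120]
  [6, 22, 15, -42, 44, -8, -24] -> [-42, -24, -8, 6, 15, 22, 44] -> [-252, -144, -48, 36, 90, 132, 264] -> [-252, -144]
  [-41, 50, -40, -31] -> [-41, -40, -31, 50] -> [-246, -240, -186, 300] -> [-246, -240]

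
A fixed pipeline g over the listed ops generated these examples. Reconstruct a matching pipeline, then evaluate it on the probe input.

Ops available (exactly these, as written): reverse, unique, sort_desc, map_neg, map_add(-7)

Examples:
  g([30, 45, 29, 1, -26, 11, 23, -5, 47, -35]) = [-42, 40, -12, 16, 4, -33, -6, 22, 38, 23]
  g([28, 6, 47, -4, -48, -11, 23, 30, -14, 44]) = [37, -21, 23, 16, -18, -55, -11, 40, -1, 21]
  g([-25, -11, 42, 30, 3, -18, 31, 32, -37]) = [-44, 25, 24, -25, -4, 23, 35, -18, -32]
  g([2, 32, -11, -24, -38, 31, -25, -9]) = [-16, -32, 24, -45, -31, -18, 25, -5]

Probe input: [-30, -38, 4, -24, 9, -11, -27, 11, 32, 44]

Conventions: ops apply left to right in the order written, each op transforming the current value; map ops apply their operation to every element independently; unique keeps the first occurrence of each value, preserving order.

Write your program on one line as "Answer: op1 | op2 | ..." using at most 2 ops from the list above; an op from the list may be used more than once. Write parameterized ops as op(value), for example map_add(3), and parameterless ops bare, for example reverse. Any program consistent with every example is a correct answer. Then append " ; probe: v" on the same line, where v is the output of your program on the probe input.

reverse | map_add(-7) ; probe: [37, 25, 4, -34, -18, 2, -31, -3, -45, -37]

Check, running the answer program on each example:
  [30, 45, 29, 1, -26, 11, 23, -5, 47, -35] -> [-35, 47, -5, 23, 11, -26, 1, 29, 45, 30] -> [-42, 40, -12, 16, 4, -33, -6, 22, 38, 23]
  [28, 6, 47, -4, -48, -11, 23, 30, -14, 44] -> [44, -14, 30, 23, -11, -48, -4, 47, 6, 28] -> [37, -21, 23, 16, -18, -55, -11, 40, -1, 21]
  [-25, -11, 42, 30, 3, -18, 31, 32, -37] -> [-37, 32, 31, -18, 3, 30, 42, -11, -25] -> [-44, 25, 24, -25, -4, 23, 35, -18, -32]
  [2, 32, -11, -24, -38, 31, -25, -9] -> [-9, -25, 31, -38, -24, -11, 32, 2] -> [-16, -32, 24, -45, -31, -18, 25, -5]
  probe: [-30, -38, 4, -24, 9, -11, -27, 11, 32, 44] -> [44, 32, 11, -27, -11, 9, -24, 4, -38, -30] -> [37, 25, 4, -34, -18, 2, -31, -3, -45, -37]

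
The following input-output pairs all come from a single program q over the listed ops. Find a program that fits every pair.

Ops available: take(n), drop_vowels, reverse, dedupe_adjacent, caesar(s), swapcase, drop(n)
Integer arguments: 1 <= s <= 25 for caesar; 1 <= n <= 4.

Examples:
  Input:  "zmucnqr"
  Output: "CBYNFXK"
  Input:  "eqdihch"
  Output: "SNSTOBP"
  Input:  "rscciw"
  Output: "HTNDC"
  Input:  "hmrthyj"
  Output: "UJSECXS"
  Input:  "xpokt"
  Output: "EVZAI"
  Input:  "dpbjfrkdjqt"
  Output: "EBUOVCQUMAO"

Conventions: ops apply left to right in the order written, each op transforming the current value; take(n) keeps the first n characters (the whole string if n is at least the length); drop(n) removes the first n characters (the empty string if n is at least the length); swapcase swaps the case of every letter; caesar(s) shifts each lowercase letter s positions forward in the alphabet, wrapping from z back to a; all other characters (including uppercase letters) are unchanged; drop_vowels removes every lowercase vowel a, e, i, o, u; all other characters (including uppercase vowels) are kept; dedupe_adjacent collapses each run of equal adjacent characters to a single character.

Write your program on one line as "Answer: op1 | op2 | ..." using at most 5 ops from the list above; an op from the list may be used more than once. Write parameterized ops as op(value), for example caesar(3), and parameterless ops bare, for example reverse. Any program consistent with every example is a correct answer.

dedupe_adjacent | reverse | caesar(11) | swapcase

Check, running the answer program on each example:
  "zmucnqr" -> "zmucnqr" -> "rqncumz" -> "cbynfxk" -> "CBYNFXK"
  "eqdihch" -> "eqdihch" -> "hchidqe" -> "snstobp" -> "SNSTOBP"
  "rscciw" -> "rsciw" -> "wicsr" -> "htndc" -> "HTNDC"
  "hmrthyj" -> "hmrthyj" -> "jyhtrmh" -> "ujsecxs" -> "UJSECXS"
  "xpokt" -> "xpokt" -> "tkopx" -> "evzai" -> "EVZAI"
  "dpbjfrkdjqt" -> "dpbjfrkdjqt" -> "tqjdkrfjbpd" -> "ebuovcqumao" -> "EBUOVCQUMAO"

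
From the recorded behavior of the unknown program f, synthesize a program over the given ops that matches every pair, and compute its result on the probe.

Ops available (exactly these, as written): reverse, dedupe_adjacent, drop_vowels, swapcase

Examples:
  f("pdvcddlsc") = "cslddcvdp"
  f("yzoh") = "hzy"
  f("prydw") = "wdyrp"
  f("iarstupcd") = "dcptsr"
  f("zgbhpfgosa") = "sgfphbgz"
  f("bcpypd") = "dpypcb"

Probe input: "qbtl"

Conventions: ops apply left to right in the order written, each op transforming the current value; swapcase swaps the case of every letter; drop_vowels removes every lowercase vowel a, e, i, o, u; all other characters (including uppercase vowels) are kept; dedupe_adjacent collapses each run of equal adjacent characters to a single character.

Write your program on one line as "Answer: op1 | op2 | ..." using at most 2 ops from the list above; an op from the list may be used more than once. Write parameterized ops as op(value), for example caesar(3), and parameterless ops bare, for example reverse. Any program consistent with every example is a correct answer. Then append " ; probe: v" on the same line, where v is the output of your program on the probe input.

reverse | drop_vowels ; probe: "ltbq"

Check, running the answer program on each example:
  "pdvcddlsc" -> "cslddcvdp" -> "cslddcvdp"
  "yzoh" -> "hozy" -> "hzy"
  "prydw" -> "wdyrp" -> "wdyrp"
  "iarstupcd" -> "dcputsrai" -> "dcptsr"
  "zgbhpfgosa" -> "asogfphbgz" -> "sgfphbgz"
  "bcpypd" -> "dpypcb" -> "dpypcb"
  probe: "qbtl" -> "ltbq" -> "ltbq"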